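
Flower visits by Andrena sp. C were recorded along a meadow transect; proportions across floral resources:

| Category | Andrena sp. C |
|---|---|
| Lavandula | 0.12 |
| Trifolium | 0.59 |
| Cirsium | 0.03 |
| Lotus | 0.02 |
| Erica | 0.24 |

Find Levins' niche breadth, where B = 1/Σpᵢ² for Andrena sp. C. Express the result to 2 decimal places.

2.37

Σpᵢ² = 0.12² + 0.59² + 0.03² + 0.02² + 0.24² = 0.0144 + 0.3481 + 0.0009 + 0.0004 + 0.0576 = 0.4214
B = 1 / 0.4214 = 2.3730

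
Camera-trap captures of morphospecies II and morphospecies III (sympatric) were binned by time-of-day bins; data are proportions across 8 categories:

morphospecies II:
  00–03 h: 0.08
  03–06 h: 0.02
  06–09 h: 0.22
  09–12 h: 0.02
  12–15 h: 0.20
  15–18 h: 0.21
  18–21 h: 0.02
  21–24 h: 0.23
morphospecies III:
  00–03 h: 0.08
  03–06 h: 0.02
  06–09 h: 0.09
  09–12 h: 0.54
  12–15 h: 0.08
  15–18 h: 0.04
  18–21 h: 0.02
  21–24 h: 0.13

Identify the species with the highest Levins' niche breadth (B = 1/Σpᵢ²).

Σp_IIᵢ² = 0.08² + 0.02² + 0.22² + 0.02² + 0.20² + 0.21² + 0.02² + 0.23² = 0.0064 + 0.0004 + 0.0484 + 0.0004 + 0.0400 + 0.0441 + 0.0004 + 0.0529 = 0.1930
B_II = 1 / 0.1930 = 5.1813
Σp_IIIᵢ² = 0.08² + 0.02² + 0.09² + 0.54² + 0.08² + 0.04² + 0.02² + 0.13² = 0.0064 + 0.0004 + 0.0081 + 0.2916 + 0.0064 + 0.0016 + 0.0004 + 0.0169 = 0.3318
B_III = 1 / 0.3318 = 3.0139
Highest B → broadest niche (most generalist): morphospecies II (B = 5.18).

morphospecies II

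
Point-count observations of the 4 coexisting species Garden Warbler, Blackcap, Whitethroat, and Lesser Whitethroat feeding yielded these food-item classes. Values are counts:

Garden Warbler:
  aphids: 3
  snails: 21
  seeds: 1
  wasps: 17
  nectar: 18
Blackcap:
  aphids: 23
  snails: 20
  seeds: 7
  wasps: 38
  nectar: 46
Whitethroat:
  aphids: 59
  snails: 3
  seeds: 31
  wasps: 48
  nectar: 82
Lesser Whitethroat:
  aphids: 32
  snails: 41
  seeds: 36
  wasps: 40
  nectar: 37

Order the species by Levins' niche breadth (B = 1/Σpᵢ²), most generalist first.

Proportions for Garden Warbler (n=60): 3/60=0.0500, 21/60=0.3500, 1/60=0.0167, 17/60=0.2833, 18/60=0.3000
Proportions for Blackcap (n=134): 23/134=0.1716, 20/134=0.1493, 7/134=0.0522, 38/134=0.2836, 46/134=0.3433
Proportions for Whitethroat (n=223): 59/223=0.2646, 3/223=0.0135, 31/223=0.1390, 48/223=0.2152, 82/223=0.3677
Proportions for Lesser Whitethroat (n=186): 32/186=0.1720, 41/186=0.2204, 36/186=0.1935, 40/186=0.2151, 37/186=0.1989
Σp_Gardᵢ² = 0.0500² + 0.3500² + 0.0167² + 0.2833² + 0.3000² = 0.002500 + 0.122500 + 0.000279 + 0.080259 + 0.090000 = 0.295538
B_Gard = 1 / 0.295538 = 3.3837
Σp_Blacᵢ² = 0.1716² + 0.1493² + 0.0522² + 0.2836² + 0.3433² = 0.029447 + 0.022290 + 0.002725 + 0.080429 + 0.117855 = 0.252746
B_Blac = 1 / 0.252746 = 3.9565
Σp_Whitᵢ² = 0.2646² + 0.0135² + 0.1390² + 0.2152² + 0.3677² = 0.070013 + 0.000182 + 0.019321 + 0.046311 + 0.135203 = 0.271030
B_Whit = 1 / 0.271030 = 3.6896
Σp_Lessᵢ² = 0.1720² + 0.2204² + 0.1935² + 0.2151² + 0.1989² = 0.029584 + 0.048576 + 0.037442 + 0.046268 + 0.039561 = 0.201431
B_Less = 1 / 0.201431 = 4.9645
Ranking by B (broadest → narrowest): Lesser Whitethroat (4.96) > Blackcap (3.96) > Whitethroat (3.69) > Garden Warbler (3.38)

Lesser Whitethroat > Blackcap > Whitethroat > Garden Warbler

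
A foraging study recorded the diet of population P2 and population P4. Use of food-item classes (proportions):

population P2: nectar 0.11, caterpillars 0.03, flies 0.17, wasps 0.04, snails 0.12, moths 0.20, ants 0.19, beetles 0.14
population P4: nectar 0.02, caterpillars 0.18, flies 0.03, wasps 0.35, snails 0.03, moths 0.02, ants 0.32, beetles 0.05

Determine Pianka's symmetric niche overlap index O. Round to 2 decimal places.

Σ p₁ᵢp₂ᵢ = 0.0022 + 0.0054 + 0.0051 + 0.0140 + 0.0036 + 0.0040 + 0.0608 + 0.0070 = 0.1021
Σp_1ᵢ² = 0.11² + 0.03² + 0.17² + 0.04² + 0.12² + 0.20² + 0.19² + 0.14² = 0.0121 + 0.0009 + 0.0289 + 0.0016 + 0.0144 + 0.0400 + 0.0361 + 0.0196 = 0.1536
Σp_2ᵢ² = 0.02² + 0.18² + 0.03² + 0.35² + 0.03² + 0.02² + 0.32² + 0.05² = 0.0004 + 0.0324 + 0.0009 + 0.1225 + 0.0009 + 0.0004 + 0.1024 + 0.0025 = 0.2624
O = 0.1021 / √(0.1536 × 0.2624) = 0.1021 / 0.20076 = 0.5086

0.51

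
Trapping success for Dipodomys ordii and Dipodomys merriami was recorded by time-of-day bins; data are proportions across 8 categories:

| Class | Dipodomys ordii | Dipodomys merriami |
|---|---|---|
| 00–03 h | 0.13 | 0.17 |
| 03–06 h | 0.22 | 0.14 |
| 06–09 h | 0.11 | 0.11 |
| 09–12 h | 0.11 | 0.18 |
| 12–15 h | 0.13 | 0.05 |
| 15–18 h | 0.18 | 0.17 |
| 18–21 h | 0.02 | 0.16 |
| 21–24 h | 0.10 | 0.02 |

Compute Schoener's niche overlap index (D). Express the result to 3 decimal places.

0.750

Σ|p₁ᵢ − p₂ᵢ| = 0.04 + 0.08 + 0.00 + 0.07 + 0.08 + 0.01 + 0.14 + 0.08 = 0.50
D = 1 − ½ × 0.50 = 1 − 0.250 = 0.75000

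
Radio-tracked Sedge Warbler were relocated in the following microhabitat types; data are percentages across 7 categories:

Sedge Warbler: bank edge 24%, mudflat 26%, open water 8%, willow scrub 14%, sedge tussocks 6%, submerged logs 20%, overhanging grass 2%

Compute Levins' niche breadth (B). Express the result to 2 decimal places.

Convert percentages to proportions (divide by 100).
Σpᵢ² = 0.24² + 0.26² + 0.08² + 0.14² + 0.06² + 0.20² + 0.02² = 0.0576 + 0.0676 + 0.0064 + 0.0196 + 0.0036 + 0.0400 + 0.0004 = 0.1952
B = 1 / 0.1952 = 5.1230

5.12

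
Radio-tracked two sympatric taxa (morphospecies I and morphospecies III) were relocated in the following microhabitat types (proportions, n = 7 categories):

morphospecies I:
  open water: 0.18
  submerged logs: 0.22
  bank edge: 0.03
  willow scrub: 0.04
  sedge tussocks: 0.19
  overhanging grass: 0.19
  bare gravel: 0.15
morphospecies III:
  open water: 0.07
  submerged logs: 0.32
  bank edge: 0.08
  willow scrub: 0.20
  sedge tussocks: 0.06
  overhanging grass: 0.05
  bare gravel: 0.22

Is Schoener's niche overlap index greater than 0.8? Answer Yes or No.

Σ|p₁ᵢ − p₂ᵢ| = 0.11 + 0.10 + 0.05 + 0.16 + 0.13 + 0.14 + 0.07 = 0.76
D = 1 − ½ × 0.76 = 1 − 0.380 = 0.6200
D = 0.6200 < 0.8 → No.

No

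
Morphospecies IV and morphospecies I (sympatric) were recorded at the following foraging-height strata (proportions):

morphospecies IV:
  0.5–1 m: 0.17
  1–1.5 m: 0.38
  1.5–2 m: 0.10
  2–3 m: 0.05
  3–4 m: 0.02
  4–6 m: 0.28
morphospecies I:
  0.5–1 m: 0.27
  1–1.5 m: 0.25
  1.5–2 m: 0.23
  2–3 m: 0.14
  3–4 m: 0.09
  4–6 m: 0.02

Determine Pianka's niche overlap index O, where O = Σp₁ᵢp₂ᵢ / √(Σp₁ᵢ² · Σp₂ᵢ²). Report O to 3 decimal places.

Σ p₁ᵢp₂ᵢ = 0.0459 + 0.0950 + 0.0230 + 0.0070 + 0.0018 + 0.0056 = 0.1783
Σp_1ᵢ² = 0.17² + 0.38² + 0.10² + 0.05² + 0.02² + 0.28² = 0.0289 + 0.1444 + 0.0100 + 0.0025 + 0.0004 + 0.0784 = 0.2646
Σp_2ᵢ² = 0.27² + 0.25² + 0.23² + 0.14² + 0.09² + 0.02² = 0.0729 + 0.0625 + 0.0529 + 0.0196 + 0.0081 + 0.0004 = 0.2164
O = 0.1783 / √(0.2646 × 0.2164) = 0.1783 / 0.239289 = 0.74512

0.745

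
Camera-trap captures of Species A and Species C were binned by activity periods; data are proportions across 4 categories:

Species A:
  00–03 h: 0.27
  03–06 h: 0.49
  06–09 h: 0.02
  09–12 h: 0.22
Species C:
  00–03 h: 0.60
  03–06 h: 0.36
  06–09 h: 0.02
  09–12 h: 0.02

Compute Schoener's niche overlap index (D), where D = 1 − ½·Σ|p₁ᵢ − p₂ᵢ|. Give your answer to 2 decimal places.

Σ|p₁ᵢ − p₂ᵢ| = 0.33 + 0.13 + 0.00 + 0.20 = 0.66
D = 1 − ½ × 0.66 = 1 − 0.330 = 0.6700

0.67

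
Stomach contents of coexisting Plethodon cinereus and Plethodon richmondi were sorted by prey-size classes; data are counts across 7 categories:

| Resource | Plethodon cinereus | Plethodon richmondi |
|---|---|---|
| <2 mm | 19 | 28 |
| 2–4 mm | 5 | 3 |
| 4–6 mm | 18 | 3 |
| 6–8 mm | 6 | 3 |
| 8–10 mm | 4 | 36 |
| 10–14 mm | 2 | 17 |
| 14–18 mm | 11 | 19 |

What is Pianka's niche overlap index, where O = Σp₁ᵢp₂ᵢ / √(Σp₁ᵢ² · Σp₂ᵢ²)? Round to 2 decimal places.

0.64

Proportions for Plethodon cinereus (n=65): 19/65=0.2923, 5/65=0.0769, 18/65=0.2769, 6/65=0.0923, 4/65=0.0615, 2/65=0.0308, 11/65=0.1692
Proportions for Plethodon richmondi (n=109): 28/109=0.2569, 3/109=0.0275, 3/109=0.0275, 3/109=0.0275, 36/109=0.3303, 17/109=0.1560, 19/109=0.1743
Σ p₁ᵢp₂ᵢ = 0.075092 + 0.002115 + 0.007615 + 0.002538 + 0.020313 + 0.004805 + 0.029492 = 0.141970
Σp_1ᵢ² = 0.2923² + 0.0769² + 0.2769² + 0.0923² + 0.0615² + 0.0308² + 0.1692² = 0.085439 + 0.005914 + 0.076674 + 0.008519 + 0.003782 + 0.000949 + 0.028629 = 0.209906
Σp_2ᵢ² = 0.2569² + 0.0275² + 0.0275² + 0.0275² + 0.3303² + 0.1560² + 0.1743² = 0.065998 + 0.000756 + 0.000756 + 0.000756 + 0.109098 + 0.024336 + 0.030380 = 0.232080
O = 0.141970 / √(0.209906 × 0.232080) = 0.141970 / 0.2207147 = 0.6432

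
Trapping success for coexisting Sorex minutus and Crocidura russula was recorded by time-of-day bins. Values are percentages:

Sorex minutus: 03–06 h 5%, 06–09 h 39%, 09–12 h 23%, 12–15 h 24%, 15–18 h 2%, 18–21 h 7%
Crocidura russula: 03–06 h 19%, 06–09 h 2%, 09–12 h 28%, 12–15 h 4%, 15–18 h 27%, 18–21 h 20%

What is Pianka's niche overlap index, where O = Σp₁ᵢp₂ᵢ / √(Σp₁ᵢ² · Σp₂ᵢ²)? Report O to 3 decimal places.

Convert percentages to proportions (divide by 100).
Σ p₁ᵢp₂ᵢ = 0.0095 + 0.0078 + 0.0644 + 0.0096 + 0.0054 + 0.0140 = 0.1107
Σp_1ᵢ² = 0.05² + 0.39² + 0.23² + 0.24² + 0.02² + 0.07² = 0.0025 + 0.1521 + 0.0529 + 0.0576 + 0.0004 + 0.0049 = 0.2704
Σp_2ᵢ² = 0.19² + 0.02² + 0.28² + 0.04² + 0.27² + 0.20² = 0.0361 + 0.0004 + 0.0784 + 0.0016 + 0.0729 + 0.0400 = 0.2294
O = 0.1107 / √(0.2704 × 0.2294) = 0.1107 / 0.249058 = 0.44447

0.444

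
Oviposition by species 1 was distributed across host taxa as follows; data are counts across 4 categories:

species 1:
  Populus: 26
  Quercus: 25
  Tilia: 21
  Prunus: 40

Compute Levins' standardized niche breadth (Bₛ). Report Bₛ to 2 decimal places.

Proportions for species 1 (n=112): 26/112=0.2321, 25/112=0.2232, 21/112=0.1875, 40/112=0.3571
Σpᵢ² = 0.2321² + 0.2232² + 0.1875² + 0.3571² = 0.053870 + 0.049818 + 0.035156 + 0.127520 = 0.266364
B = 1 / 0.266364 = 3.7543
Bₛ = (B − 1)/(n − 1) = (3.7543 − 1)/(4 − 1) = 2.7543/3 = 0.9181

0.92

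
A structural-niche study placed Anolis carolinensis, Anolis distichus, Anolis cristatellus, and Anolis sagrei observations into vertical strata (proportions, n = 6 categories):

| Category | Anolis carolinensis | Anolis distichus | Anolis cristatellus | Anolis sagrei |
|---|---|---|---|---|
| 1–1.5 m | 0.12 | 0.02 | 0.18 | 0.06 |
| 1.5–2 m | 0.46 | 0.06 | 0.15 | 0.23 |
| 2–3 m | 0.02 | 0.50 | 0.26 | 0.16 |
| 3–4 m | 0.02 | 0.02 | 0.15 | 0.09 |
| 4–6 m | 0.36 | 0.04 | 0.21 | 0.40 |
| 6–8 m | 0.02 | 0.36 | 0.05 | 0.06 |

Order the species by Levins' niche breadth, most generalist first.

Σp_caroᵢ² = 0.12² + 0.46² + 0.02² + 0.02² + 0.36² + 0.02² = 0.0144 + 0.2116 + 0.0004 + 0.0004 + 0.1296 + 0.0004 = 0.3568
B_caro = 1 / 0.3568 = 2.8027
Σp_distᵢ² = 0.02² + 0.06² + 0.50² + 0.02² + 0.04² + 0.36² = 0.0004 + 0.0036 + 0.2500 + 0.0004 + 0.0016 + 0.1296 = 0.3856
B_dist = 1 / 0.3856 = 2.5934
Σp_crisᵢ² = 0.18² + 0.15² + 0.26² + 0.15² + 0.21² + 0.05² = 0.0324 + 0.0225 + 0.0676 + 0.0225 + 0.0441 + 0.0025 = 0.1916
B_cris = 1 / 0.1916 = 5.2192
Σp_sagrᵢ² = 0.06² + 0.23² + 0.16² + 0.09² + 0.40² + 0.06² = 0.0036 + 0.0529 + 0.0256 + 0.0081 + 0.1600 + 0.0036 = 0.2538
B_sagr = 1 / 0.2538 = 3.9401
Ranking by B (broadest → narrowest): Anolis cristatellus (5.22) > Anolis sagrei (3.94) > Anolis carolinensis (2.80) > Anolis distichus (2.59)

Anolis cristatellus > Anolis sagrei > Anolis carolinensis > Anolis distichus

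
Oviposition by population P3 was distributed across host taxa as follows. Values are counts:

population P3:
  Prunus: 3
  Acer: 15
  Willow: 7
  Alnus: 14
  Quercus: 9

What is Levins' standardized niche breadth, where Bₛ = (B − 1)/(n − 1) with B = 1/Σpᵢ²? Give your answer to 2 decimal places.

0.78

Proportions for population P3 (n=48): 3/48=0.0625, 15/48=0.3125, 7/48=0.1458, 14/48=0.2917, 9/48=0.1875
Σpᵢ² = 0.0625² + 0.3125² + 0.1458² + 0.2917² + 0.1875² = 0.003906 + 0.097656 + 0.021258 + 0.085089 + 0.035156 = 0.243065
B = 1 / 0.243065 = 4.1141
Bₛ = (B − 1)/(n − 1) = (4.1141 − 1)/(5 − 1) = 3.1141/4 = 0.7785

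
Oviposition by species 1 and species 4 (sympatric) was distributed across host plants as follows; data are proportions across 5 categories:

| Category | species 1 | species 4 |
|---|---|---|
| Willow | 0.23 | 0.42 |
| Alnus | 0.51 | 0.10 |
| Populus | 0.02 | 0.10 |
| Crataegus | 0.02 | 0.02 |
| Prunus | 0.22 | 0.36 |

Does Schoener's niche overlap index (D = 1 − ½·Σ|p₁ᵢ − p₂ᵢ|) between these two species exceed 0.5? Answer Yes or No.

Yes

Σ|p₁ᵢ − p₂ᵢ| = 0.19 + 0.41 + 0.08 + 0.00 + 0.14 = 0.82
D = 1 − ½ × 0.82 = 1 − 0.410 = 0.5900
D = 0.5900 > 0.5 → Yes.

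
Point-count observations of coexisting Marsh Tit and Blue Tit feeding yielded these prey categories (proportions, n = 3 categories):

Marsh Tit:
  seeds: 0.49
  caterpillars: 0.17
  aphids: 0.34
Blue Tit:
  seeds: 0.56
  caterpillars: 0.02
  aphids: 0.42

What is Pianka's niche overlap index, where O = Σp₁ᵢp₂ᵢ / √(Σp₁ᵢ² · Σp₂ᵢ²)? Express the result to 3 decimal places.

0.968

Σ p₁ᵢp₂ᵢ = 0.2744 + 0.0034 + 0.1428 = 0.4206
Σp_1ᵢ² = 0.49² + 0.17² + 0.34² = 0.2401 + 0.0289 + 0.1156 = 0.3846
Σp_2ᵢ² = 0.56² + 0.02² + 0.42² = 0.3136 + 0.0004 + 0.1764 = 0.4904
O = 0.4206 / √(0.3846 × 0.4904) = 0.4206 / 0.434290 = 0.96848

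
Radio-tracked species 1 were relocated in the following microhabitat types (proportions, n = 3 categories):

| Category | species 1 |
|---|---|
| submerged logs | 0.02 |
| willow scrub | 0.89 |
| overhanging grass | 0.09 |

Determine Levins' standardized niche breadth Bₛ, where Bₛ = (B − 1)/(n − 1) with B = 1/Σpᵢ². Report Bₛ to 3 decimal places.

0.125

Σpᵢ² = 0.02² + 0.89² + 0.09² = 0.0004 + 0.7921 + 0.0081 = 0.8006
B = 1 / 0.8006 = 1.24906
Bₛ = (B − 1)/(n − 1) = (1.24906 − 1)/(3 − 1) = 0.24906/2 = 0.12453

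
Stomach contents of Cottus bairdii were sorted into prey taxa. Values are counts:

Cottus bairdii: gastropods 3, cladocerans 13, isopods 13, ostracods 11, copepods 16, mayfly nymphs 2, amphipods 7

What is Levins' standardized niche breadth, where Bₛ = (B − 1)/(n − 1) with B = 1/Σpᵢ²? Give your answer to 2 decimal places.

0.74

Proportions for Cottus bairdii (n=65): 3/65=0.0462, 13/65=0.2000, 13/65=0.2000, 11/65=0.1692, 16/65=0.2462, 2/65=0.0308, 7/65=0.1077
Σpᵢ² = 0.0462² + 0.2000² + 0.2000² + 0.1692² + 0.2462² + 0.0308² + 0.1077² = 0.002134 + 0.040000 + 0.040000 + 0.028629 + 0.060614 + 0.000949 + 0.011599 = 0.183925
B = 1 / 0.183925 = 5.4370
Bₛ = (B − 1)/(n − 1) = (5.4370 − 1)/(7 − 1) = 4.4370/6 = 0.7395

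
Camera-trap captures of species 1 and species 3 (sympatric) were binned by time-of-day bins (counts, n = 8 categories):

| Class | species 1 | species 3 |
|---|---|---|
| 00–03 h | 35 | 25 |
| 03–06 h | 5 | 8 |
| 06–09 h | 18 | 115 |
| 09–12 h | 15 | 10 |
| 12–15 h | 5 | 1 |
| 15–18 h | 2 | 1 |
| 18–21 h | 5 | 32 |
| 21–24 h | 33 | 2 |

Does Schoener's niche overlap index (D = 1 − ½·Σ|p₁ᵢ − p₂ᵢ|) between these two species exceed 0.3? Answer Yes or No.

Proportions for species 1 (n=118): 35/118=0.2966, 5/118=0.0424, 18/118=0.1525, 15/118=0.1271, 5/118=0.0424, 2/118=0.0169, 5/118=0.0424, 33/118=0.2797
Proportions for species 3 (n=194): 25/194=0.1289, 8/194=0.0412, 115/194=0.5928, 10/194=0.0515, 1/194=0.0052, 1/194=0.0052, 32/194=0.1649, 2/194=0.0103
Σ|p₁ᵢ − p₂ᵢ| = 0.1677 + 0.0012 + 0.4403 + 0.0756 + 0.0372 + 0.0117 + 0.1225 + 0.2694 = 1.1256
D = 1 − ½ × 1.1256 = 1 − 0.56280 = 0.43720
D = 0.43720 > 0.3 → Yes.

Yes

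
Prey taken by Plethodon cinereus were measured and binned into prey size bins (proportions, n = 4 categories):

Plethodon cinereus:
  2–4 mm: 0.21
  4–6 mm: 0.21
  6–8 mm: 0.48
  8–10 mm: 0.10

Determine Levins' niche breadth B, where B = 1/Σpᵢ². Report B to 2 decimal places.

Σpᵢ² = 0.21² + 0.21² + 0.48² + 0.10² = 0.0441 + 0.0441 + 0.2304 + 0.0100 = 0.3286
B = 1 / 0.3286 = 3.0432

3.04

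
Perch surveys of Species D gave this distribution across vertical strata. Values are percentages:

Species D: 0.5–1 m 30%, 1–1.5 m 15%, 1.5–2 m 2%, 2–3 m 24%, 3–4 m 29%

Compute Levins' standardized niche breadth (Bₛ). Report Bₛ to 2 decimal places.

Convert percentages to proportions (divide by 100).
Σpᵢ² = 0.30² + 0.15² + 0.02² + 0.24² + 0.29² = 0.0900 + 0.0225 + 0.0004 + 0.0576 + 0.0841 = 0.2546
B = 1 / 0.2546 = 3.9277
Bₛ = (B − 1)/(n − 1) = (3.9277 − 1)/(5 − 1) = 2.9277/4 = 0.7319

0.73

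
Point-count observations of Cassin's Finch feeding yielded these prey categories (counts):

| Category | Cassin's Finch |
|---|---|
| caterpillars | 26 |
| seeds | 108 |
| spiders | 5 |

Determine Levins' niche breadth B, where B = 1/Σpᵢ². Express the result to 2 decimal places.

Proportions for Cassin's Finch (n=139): 26/139=0.1871, 108/139=0.7770, 5/139=0.0360
Σpᵢ² = 0.1871² + 0.7770² + 0.0360² = 0.035006 + 0.603729 + 0.001296 = 0.640031
B = 1 / 0.640031 = 1.5624

1.56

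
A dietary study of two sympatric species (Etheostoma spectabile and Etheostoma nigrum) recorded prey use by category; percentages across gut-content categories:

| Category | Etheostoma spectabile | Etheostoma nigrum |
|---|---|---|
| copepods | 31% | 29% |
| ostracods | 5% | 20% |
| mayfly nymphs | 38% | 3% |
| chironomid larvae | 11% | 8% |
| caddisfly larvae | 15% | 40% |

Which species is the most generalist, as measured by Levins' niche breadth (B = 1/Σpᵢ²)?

Convert percentages to proportions (divide by 100).
Σp_specᵢ² = 0.31² + 0.05² + 0.38² + 0.11² + 0.15² = 0.0961 + 0.0025 + 0.1444 + 0.0121 + 0.0225 = 0.2776
B_spec = 1 / 0.2776 = 3.6023
Σp_nigrᵢ² = 0.29² + 0.20² + 0.03² + 0.08² + 0.40² = 0.0841 + 0.0400 + 0.0009 + 0.0064 + 0.1600 = 0.2914
B_nigr = 1 / 0.2914 = 3.4317
Highest B → broadest niche (most generalist): Etheostoma spectabile (B = 3.60).

Etheostoma spectabile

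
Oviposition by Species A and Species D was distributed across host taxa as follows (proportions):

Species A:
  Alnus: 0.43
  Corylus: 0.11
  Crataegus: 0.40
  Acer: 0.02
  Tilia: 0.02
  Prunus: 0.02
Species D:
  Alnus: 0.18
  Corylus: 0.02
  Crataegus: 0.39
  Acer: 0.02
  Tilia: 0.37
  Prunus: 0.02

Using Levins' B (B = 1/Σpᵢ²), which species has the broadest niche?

Species D

Σp_Aᵢ² = 0.43² + 0.11² + 0.40² + 0.02² + 0.02² + 0.02² = 0.1849 + 0.0121 + 0.1600 + 0.0004 + 0.0004 + 0.0004 = 0.3582
B_A = 1 / 0.3582 = 2.7917
Σp_Dᵢ² = 0.18² + 0.02² + 0.39² + 0.02² + 0.37² + 0.02² = 0.0324 + 0.0004 + 0.1521 + 0.0004 + 0.1369 + 0.0004 = 0.3226
B_D = 1 / 0.3226 = 3.0998
Highest B → broadest niche (most generalist): Species D (B = 3.10).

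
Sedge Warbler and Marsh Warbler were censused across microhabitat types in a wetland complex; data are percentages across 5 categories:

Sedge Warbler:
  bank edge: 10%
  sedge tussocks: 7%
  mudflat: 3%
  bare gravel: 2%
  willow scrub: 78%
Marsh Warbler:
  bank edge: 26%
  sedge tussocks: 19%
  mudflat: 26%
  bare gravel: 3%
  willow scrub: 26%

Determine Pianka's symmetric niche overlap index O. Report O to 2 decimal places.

Convert percentages to proportions (divide by 100).
Σ p₁ᵢp₂ᵢ = 0.0260 + 0.0133 + 0.0078 + 0.0006 + 0.2028 = 0.2505
Σp_1ᵢ² = 0.10² + 0.07² + 0.03² + 0.02² + 0.78² = 0.0100 + 0.0049 + 0.0009 + 0.0004 + 0.6084 = 0.6246
Σp_2ᵢ² = 0.26² + 0.19² + 0.26² + 0.03² + 0.26² = 0.0676 + 0.0361 + 0.0676 + 0.0009 + 0.0676 = 0.2398
O = 0.2505 / √(0.6246 × 0.2398) = 0.2505 / 0.38701 = 0.6473

0.65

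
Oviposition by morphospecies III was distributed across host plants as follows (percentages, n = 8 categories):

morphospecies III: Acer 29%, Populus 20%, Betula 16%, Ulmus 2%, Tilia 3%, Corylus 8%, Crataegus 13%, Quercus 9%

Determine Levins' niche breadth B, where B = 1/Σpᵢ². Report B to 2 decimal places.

Convert percentages to proportions (divide by 100).
Σpᵢ² = 0.29² + 0.20² + 0.16² + 0.02² + 0.03² + 0.08² + 0.13² + 0.09² = 0.0841 + 0.0400 + 0.0256 + 0.0004 + 0.0009 + 0.0064 + 0.0169 + 0.0081 = 0.1824
B = 1 / 0.1824 = 5.4825

5.48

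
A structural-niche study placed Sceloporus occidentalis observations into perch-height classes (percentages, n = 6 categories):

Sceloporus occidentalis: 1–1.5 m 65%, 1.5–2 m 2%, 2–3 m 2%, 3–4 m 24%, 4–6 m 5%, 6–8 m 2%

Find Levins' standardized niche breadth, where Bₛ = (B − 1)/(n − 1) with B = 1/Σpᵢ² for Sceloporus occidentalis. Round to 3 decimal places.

0.213

Convert percentages to proportions (divide by 100).
Σpᵢ² = 0.65² + 0.02² + 0.02² + 0.24² + 0.05² + 0.02² = 0.4225 + 0.0004 + 0.0004 + 0.0576 + 0.0025 + 0.0004 = 0.4838
B = 1 / 0.4838 = 2.06697
Bₛ = (B − 1)/(n − 1) = (2.06697 − 1)/(6 − 1) = 1.06697/5 = 0.21339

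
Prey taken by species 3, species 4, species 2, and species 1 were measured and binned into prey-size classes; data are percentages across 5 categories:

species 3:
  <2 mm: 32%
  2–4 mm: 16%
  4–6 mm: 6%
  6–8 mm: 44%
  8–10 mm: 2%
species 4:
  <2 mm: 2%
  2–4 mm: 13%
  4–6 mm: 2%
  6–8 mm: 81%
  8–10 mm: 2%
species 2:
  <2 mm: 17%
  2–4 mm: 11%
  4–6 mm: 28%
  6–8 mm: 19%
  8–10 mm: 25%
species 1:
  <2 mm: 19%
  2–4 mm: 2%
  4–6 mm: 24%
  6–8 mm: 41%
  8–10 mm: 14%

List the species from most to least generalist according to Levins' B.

species 2 > species 1 > species 3 > species 4

Convert percentages to proportions (divide by 100).
Σp_3ᵢ² = 0.32² + 0.16² + 0.06² + 0.44² + 0.02² = 0.1024 + 0.0256 + 0.0036 + 0.1936 + 0.0004 = 0.3256
B_3 = 1 / 0.3256 = 3.0713
Σp_4ᵢ² = 0.02² + 0.13² + 0.02² + 0.81² + 0.02² = 0.0004 + 0.0169 + 0.0004 + 0.6561 + 0.0004 = 0.6742
B_4 = 1 / 0.6742 = 1.4832
Σp_2ᵢ² = 0.17² + 0.11² + 0.28² + 0.19² + 0.25² = 0.0289 + 0.0121 + 0.0784 + 0.0361 + 0.0625 = 0.2180
B_2 = 1 / 0.2180 = 4.5872
Σp_1ᵢ² = 0.19² + 0.02² + 0.24² + 0.41² + 0.14² = 0.0361 + 0.0004 + 0.0576 + 0.1681 + 0.0196 = 0.2818
B_1 = 1 / 0.2818 = 3.5486
Ranking by B (broadest → narrowest): species 2 (4.59) > species 1 (3.55) > species 3 (3.07) > species 4 (1.48)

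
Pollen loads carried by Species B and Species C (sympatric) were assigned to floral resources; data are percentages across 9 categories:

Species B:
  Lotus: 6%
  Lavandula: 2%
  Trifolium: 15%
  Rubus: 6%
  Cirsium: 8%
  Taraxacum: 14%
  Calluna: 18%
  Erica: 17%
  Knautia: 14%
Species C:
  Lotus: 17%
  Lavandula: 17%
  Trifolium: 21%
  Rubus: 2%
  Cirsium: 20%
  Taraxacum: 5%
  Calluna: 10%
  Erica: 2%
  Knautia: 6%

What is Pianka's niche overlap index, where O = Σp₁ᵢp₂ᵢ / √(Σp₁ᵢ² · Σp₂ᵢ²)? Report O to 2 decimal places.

Convert percentages to proportions (divide by 100).
Σ p₁ᵢp₂ᵢ = 0.0102 + 0.0034 + 0.0315 + 0.0012 + 0.0160 + 0.0070 + 0.0180 + 0.0034 + 0.0084 = 0.0991
Σp_1ᵢ² = 0.06² + 0.02² + 0.15² + 0.06² + 0.08² + 0.14² + 0.18² + 0.17² + 0.14² = 0.0036 + 0.0004 + 0.0225 + 0.0036 + 0.0064 + 0.0196 + 0.0324 + 0.0289 + 0.0196 = 0.1370
Σp_2ᵢ² = 0.17² + 0.17² + 0.21² + 0.02² + 0.20² + 0.05² + 0.10² + 0.02² + 0.06² = 0.0289 + 0.0289 + 0.0441 + 0.0004 + 0.0400 + 0.0025 + 0.0100 + 0.0004 + 0.0036 = 0.1588
O = 0.0991 / √(0.1370 × 0.1588) = 0.0991 / 0.14750 = 0.6719

0.67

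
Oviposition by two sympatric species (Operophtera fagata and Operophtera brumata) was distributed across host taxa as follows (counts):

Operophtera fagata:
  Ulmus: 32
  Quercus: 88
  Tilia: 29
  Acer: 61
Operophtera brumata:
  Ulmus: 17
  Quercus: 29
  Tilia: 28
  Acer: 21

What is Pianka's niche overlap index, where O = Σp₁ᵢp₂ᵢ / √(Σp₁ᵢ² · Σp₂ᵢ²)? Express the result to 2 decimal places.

Proportions for Operophtera fagata (n=210): 32/210=0.1524, 88/210=0.4190, 29/210=0.1381, 61/210=0.2905
Proportions for Operophtera brumata (n=95): 17/95=0.1789, 29/95=0.3053, 28/95=0.2947, 21/95=0.2211
Σ p₁ᵢp₂ᵢ = 0.027264 + 0.127921 + 0.040698 + 0.064230 = 0.260113
Σp_1ᵢ² = 0.1524² + 0.4190² + 0.1381² + 0.2905² = 0.023226 + 0.175561 + 0.019072 + 0.084390 = 0.302249
Σp_2ᵢ² = 0.1789² + 0.3053² + 0.2947² + 0.2211² = 0.032005 + 0.093208 + 0.086848 + 0.048885 = 0.260946
O = 0.260113 / √(0.302249 × 0.260946) = 0.260113 / 0.2808392 = 0.9262

0.93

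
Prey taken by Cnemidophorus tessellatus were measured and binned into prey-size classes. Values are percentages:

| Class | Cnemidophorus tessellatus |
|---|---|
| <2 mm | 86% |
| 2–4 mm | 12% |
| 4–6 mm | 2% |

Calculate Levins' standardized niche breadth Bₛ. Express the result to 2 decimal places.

0.16

Convert percentages to proportions (divide by 100).
Σpᵢ² = 0.86² + 0.12² + 0.02² = 0.7396 + 0.0144 + 0.0004 = 0.7544
B = 1 / 0.7544 = 1.3256
Bₛ = (B − 1)/(n − 1) = (1.3256 − 1)/(3 − 1) = 0.3256/2 = 0.1628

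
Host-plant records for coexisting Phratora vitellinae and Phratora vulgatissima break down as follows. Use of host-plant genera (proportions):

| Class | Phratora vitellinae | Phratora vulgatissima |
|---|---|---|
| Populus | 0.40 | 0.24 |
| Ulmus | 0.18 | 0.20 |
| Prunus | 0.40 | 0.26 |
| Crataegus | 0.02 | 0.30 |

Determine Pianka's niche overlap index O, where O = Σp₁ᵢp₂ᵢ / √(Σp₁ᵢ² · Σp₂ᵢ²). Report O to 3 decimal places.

0.807

Σ p₁ᵢp₂ᵢ = 0.0960 + 0.0360 + 0.1040 + 0.0060 = 0.2420
Σp_1ᵢ² = 0.40² + 0.18² + 0.40² + 0.02² = 0.1600 + 0.0324 + 0.1600 + 0.0004 = 0.3528
Σp_2ᵢ² = 0.24² + 0.20² + 0.26² + 0.30² = 0.0576 + 0.0400 + 0.0676 + 0.0900 = 0.2552
O = 0.2420 / √(0.3528 × 0.2552) = 0.2420 / 0.300058 = 0.80651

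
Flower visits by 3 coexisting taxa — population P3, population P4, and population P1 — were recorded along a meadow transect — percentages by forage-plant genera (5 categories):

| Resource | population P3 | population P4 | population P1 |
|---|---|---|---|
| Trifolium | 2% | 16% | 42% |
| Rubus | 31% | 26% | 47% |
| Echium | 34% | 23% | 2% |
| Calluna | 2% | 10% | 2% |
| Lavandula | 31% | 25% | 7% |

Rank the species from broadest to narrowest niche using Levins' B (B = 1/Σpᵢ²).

population P4 > population P3 > population P1

Convert percentages to proportions (divide by 100).
Σp_P3ᵢ² = 0.02² + 0.31² + 0.34² + 0.02² + 0.31² = 0.0004 + 0.0961 + 0.1156 + 0.0004 + 0.0961 = 0.3086
B_P3 = 1 / 0.3086 = 3.2404
Σp_P4ᵢ² = 0.16² + 0.26² + 0.23² + 0.10² + 0.25² = 0.0256 + 0.0676 + 0.0529 + 0.0100 + 0.0625 = 0.2186
B_P4 = 1 / 0.2186 = 4.5746
Σp_P1ᵢ² = 0.42² + 0.47² + 0.02² + 0.02² + 0.07² = 0.1764 + 0.2209 + 0.0004 + 0.0004 + 0.0049 = 0.4030
B_P1 = 1 / 0.4030 = 2.4814
Ranking by B (broadest → narrowest): population P4 (4.57) > population P3 (3.24) > population P1 (2.48)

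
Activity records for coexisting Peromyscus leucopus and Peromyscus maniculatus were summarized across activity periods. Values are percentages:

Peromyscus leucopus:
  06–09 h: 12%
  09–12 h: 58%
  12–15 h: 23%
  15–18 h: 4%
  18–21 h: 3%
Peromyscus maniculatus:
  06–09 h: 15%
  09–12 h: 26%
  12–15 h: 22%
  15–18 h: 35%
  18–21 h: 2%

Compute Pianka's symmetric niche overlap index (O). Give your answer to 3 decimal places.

0.718

Convert percentages to proportions (divide by 100).
Σ p₁ᵢp₂ᵢ = 0.0180 + 0.1508 + 0.0506 + 0.0140 + 0.0006 = 0.2340
Σp_1ᵢ² = 0.12² + 0.58² + 0.23² + 0.04² + 0.03² = 0.0144 + 0.3364 + 0.0529 + 0.0016 + 0.0009 = 0.4062
Σp_2ᵢ² = 0.15² + 0.26² + 0.22² + 0.35² + 0.02² = 0.0225 + 0.0676 + 0.0484 + 0.1225 + 0.0004 = 0.2614
O = 0.2340 / √(0.4062 × 0.2614) = 0.2340 / 0.325854 = 0.71811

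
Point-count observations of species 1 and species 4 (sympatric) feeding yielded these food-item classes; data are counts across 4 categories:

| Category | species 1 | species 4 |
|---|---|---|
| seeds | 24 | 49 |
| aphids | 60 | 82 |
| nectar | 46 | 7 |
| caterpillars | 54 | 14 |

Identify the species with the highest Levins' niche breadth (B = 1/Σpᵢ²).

Proportions for species 1 (n=184): 24/184=0.1304, 60/184=0.3261, 46/184=0.2500, 54/184=0.2935
Proportions for species 4 (n=152): 49/152=0.3224, 82/152=0.5395, 7/152=0.0461, 14/152=0.0921
Σp_1ᵢ² = 0.1304² + 0.3261² + 0.2500² + 0.2935² = 0.017004 + 0.106341 + 0.062500 + 0.086142 = 0.271987
B_1 = 1 / 0.271987 = 3.6766
Σp_4ᵢ² = 0.3224² + 0.5395² + 0.0461² + 0.0921² = 0.103942 + 0.291060 + 0.002125 + 0.008482 = 0.405609
B_4 = 1 / 0.405609 = 2.4654
Highest B → broadest niche (most generalist): species 1 (B = 3.68).

species 1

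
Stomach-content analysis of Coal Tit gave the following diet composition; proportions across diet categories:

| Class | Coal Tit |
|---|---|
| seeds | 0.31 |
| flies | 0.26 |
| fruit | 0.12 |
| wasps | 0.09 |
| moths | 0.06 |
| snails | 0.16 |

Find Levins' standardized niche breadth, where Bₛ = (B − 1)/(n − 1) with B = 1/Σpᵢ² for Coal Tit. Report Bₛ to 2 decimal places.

Σpᵢ² = 0.31² + 0.26² + 0.12² + 0.09² + 0.06² + 0.16² = 0.0961 + 0.0676 + 0.0144 + 0.0081 + 0.0036 + 0.0256 = 0.2154
B = 1 / 0.2154 = 4.6425
Bₛ = (B − 1)/(n − 1) = (4.6425 − 1)/(6 − 1) = 3.6425/5 = 0.7285

0.73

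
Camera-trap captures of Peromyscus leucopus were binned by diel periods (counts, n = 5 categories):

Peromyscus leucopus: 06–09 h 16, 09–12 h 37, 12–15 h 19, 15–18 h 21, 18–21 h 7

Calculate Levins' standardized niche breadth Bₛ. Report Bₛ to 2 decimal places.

0.76

Proportions for Peromyscus leucopus (n=100): 16/100=0.1600, 37/100=0.3700, 19/100=0.1900, 21/100=0.2100, 7/100=0.0700
Σpᵢ² = 0.1600² + 0.3700² + 0.1900² + 0.2100² + 0.0700² = 0.025600 + 0.136900 + 0.036100 + 0.044100 + 0.004900 = 0.247600
B = 1 / 0.247600 = 4.0388
Bₛ = (B − 1)/(n − 1) = (4.0388 − 1)/(5 − 1) = 3.0388/4 = 0.7597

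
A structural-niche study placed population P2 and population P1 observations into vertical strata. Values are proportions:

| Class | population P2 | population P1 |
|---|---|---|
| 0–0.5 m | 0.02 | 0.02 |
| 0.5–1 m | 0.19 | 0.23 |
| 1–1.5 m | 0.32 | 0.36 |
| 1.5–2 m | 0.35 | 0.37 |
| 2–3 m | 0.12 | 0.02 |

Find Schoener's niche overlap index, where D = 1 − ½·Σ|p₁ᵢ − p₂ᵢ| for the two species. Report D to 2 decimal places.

0.90

Σ|p₁ᵢ − p₂ᵢ| = 0.00 + 0.04 + 0.04 + 0.02 + 0.10 = 0.20
D = 1 − ½ × 0.20 = 1 − 0.100 = 0.9000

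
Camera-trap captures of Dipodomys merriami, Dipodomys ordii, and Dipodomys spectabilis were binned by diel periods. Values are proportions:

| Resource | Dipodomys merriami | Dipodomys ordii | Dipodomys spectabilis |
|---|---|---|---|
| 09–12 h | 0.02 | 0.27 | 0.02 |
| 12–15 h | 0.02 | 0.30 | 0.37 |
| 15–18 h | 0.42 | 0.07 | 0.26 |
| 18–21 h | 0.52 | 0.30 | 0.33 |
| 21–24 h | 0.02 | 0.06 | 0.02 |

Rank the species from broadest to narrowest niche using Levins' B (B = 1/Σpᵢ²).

Σp_merrᵢ² = 0.02² + 0.02² + 0.42² + 0.52² + 0.02² = 0.0004 + 0.0004 + 0.1764 + 0.2704 + 0.0004 = 0.4480
B_merr = 1 / 0.4480 = 2.2321
Σp_ordiᵢ² = 0.27² + 0.30² + 0.07² + 0.30² + 0.06² = 0.0729 + 0.0900 + 0.0049 + 0.0900 + 0.0036 = 0.2614
B_ordi = 1 / 0.2614 = 3.8256
Σp_specᵢ² = 0.02² + 0.37² + 0.26² + 0.33² + 0.02² = 0.0004 + 0.1369 + 0.0676 + 0.1089 + 0.0004 = 0.3142
B_spec = 1 / 0.3142 = 3.1827
Ranking by B (broadest → narrowest): Dipodomys ordii (3.83) > Dipodomys spectabilis (3.18) > Dipodomys merriami (2.23)

Dipodomys ordii > Dipodomys spectabilis > Dipodomys merriami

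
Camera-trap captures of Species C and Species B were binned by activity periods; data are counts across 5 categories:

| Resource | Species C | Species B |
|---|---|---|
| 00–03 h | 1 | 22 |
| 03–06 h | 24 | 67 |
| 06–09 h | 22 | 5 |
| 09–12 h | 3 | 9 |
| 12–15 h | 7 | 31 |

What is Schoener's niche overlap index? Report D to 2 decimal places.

0.65

Proportions for Species C (n=57): 1/57=0.0175, 24/57=0.4211, 22/57=0.3860, 3/57=0.0526, 7/57=0.1228
Proportions for Species B (n=134): 22/134=0.1642, 67/134=0.5000, 5/134=0.0373, 9/134=0.0672, 31/134=0.2313
Σ|p₁ᵢ − p₂ᵢ| = 0.1467 + 0.0789 + 0.3487 + 0.0146 + 0.1085 = 0.6974
D = 1 − ½ × 0.6974 = 1 − 0.34870 = 0.65130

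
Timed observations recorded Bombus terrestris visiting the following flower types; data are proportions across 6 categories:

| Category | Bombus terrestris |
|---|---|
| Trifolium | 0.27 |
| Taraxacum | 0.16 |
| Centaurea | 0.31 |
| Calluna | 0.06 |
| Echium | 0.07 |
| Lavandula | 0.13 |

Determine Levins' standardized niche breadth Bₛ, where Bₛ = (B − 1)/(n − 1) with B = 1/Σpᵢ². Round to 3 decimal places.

0.709

Σpᵢ² = 0.27² + 0.16² + 0.31² + 0.06² + 0.07² + 0.13² = 0.0729 + 0.0256 + 0.0961 + 0.0036 + 0.0049 + 0.0169 = 0.2200
B = 1 / 0.2200 = 4.54545
Bₛ = (B − 1)/(n − 1) = (4.54545 − 1)/(6 − 1) = 3.54545/5 = 0.70909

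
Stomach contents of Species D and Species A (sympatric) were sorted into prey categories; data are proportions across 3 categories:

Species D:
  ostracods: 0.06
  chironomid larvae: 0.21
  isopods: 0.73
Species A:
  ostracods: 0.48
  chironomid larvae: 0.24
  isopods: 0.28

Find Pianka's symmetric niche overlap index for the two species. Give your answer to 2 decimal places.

0.61

Σ p₁ᵢp₂ᵢ = 0.0288 + 0.0504 + 0.2044 = 0.2836
Σp_1ᵢ² = 0.06² + 0.21² + 0.73² = 0.0036 + 0.0441 + 0.5329 = 0.5806
Σp_2ᵢ² = 0.48² + 0.24² + 0.28² = 0.2304 + 0.0576 + 0.0784 = 0.3664
O = 0.2836 / √(0.5806 × 0.3664) = 0.2836 / 0.46123 = 0.6149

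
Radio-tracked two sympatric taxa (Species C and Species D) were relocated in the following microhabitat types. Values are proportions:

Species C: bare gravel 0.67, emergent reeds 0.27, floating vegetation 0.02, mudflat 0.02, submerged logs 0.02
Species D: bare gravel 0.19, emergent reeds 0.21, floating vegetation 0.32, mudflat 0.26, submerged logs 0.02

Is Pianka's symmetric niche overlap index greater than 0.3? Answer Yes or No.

Yes

Σ p₁ᵢp₂ᵢ = 0.1273 + 0.0567 + 0.0064 + 0.0052 + 0.0004 = 0.1960
Σp_1ᵢ² = 0.67² + 0.27² + 0.02² + 0.02² + 0.02² = 0.4489 + 0.0729 + 0.0004 + 0.0004 + 0.0004 = 0.5230
Σp_2ᵢ² = 0.19² + 0.21² + 0.32² + 0.26² + 0.02² = 0.0361 + 0.0441 + 0.1024 + 0.0676 + 0.0004 = 0.2506
O = 0.1960 / √(0.5230 × 0.2506) = 0.1960 / 0.36203 = 0.5414
O = 0.5414 > 0.3 → Yes.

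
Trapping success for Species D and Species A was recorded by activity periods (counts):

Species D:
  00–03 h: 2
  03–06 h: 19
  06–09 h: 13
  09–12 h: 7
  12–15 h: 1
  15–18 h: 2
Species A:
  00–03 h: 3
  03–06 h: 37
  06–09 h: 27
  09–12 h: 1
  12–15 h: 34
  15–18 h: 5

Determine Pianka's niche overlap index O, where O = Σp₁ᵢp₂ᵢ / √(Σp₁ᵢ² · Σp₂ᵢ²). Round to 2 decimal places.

Proportions for Species D (n=44): 2/44=0.0455, 19/44=0.4318, 13/44=0.2955, 7/44=0.1591, 1/44=0.0227, 2/44=0.0455
Proportions for Species A (n=107): 3/107=0.0280, 37/107=0.3458, 27/107=0.2523, 1/107=0.0093, 34/107=0.3178, 5/107=0.0467
Σ p₁ᵢp₂ᵢ = 0.001274 + 0.149316 + 0.074555 + 0.001480 + 0.007214 + 0.002125 = 0.235964
Σp_1ᵢ² = 0.0455² + 0.4318² + 0.2955² + 0.1591² + 0.0227² + 0.0455² = 0.002070 + 0.186451 + 0.087320 + 0.025313 + 0.000515 + 0.002070 = 0.303739
Σp_2ᵢ² = 0.0280² + 0.3458² + 0.2523² + 0.0093² + 0.3178² + 0.0467² = 0.000784 + 0.119578 + 0.063655 + 0.000086 + 0.100997 + 0.002181 = 0.287281
O = 0.235964 / √(0.303739 × 0.287281) = 0.235964 / 0.2953954 = 0.7988

0.80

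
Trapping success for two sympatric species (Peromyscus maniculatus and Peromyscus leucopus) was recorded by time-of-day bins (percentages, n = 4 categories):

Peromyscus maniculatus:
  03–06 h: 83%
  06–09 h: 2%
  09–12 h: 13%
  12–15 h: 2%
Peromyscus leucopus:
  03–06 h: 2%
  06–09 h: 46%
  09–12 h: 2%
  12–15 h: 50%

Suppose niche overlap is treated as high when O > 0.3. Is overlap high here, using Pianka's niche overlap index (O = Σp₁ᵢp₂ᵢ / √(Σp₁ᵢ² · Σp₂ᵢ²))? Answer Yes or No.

No

Convert percentages to proportions (divide by 100).
Σ p₁ᵢp₂ᵢ = 0.0166 + 0.0092 + 0.0026 + 0.0100 = 0.0384
Σp_1ᵢ² = 0.83² + 0.02² + 0.13² + 0.02² = 0.6889 + 0.0004 + 0.0169 + 0.0004 = 0.7066
Σp_2ᵢ² = 0.02² + 0.46² + 0.02² + 0.50² = 0.0004 + 0.2116 + 0.0004 + 0.2500 = 0.4624
O = 0.0384 / √(0.7066 × 0.4624) = 0.0384 / 0.57160 = 0.0672
O = 0.0672 < 0.3 → No.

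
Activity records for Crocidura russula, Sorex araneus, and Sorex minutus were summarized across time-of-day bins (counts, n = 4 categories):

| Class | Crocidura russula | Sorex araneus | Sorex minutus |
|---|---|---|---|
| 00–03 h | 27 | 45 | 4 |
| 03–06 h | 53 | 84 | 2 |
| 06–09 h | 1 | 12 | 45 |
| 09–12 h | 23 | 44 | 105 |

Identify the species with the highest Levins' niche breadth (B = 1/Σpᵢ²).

Sorex araneus

Proportions for Crocidura russula (n=104): 27/104=0.2596, 53/104=0.5096, 1/104=0.0096, 23/104=0.2212
Proportions for Sorex araneus (n=185): 45/185=0.2432, 84/185=0.4541, 12/185=0.0649, 44/185=0.2378
Proportions for Sorex minutus (n=156): 4/156=0.0256, 2/156=0.0128, 45/156=0.2885, 105/156=0.6731
Σp_russᵢ² = 0.2596² + 0.5096² + 0.0096² + 0.2212² = 0.067392 + 0.259692 + 0.000092 + 0.048929 = 0.376105
B_russ = 1 / 0.376105 = 2.6588
Σp_aranᵢ² = 0.2432² + 0.4541² + 0.0649² + 0.2378² = 0.059146 + 0.206207 + 0.004212 + 0.056549 = 0.326114
B_aran = 1 / 0.326114 = 3.0664
Σp_minuᵢ² = 0.0256² + 0.0128² + 0.2885² + 0.6731² = 0.000655 + 0.000164 + 0.083232 + 0.453064 = 0.537115
B_minu = 1 / 0.537115 = 1.8618
Highest B → broadest niche (most generalist): Sorex araneus (B = 3.07).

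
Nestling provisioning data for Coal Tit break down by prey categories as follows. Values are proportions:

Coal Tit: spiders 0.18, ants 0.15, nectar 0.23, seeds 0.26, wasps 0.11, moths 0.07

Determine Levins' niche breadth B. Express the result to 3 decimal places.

5.198

Σpᵢ² = 0.18² + 0.15² + 0.23² + 0.26² + 0.11² + 0.07² = 0.0324 + 0.0225 + 0.0529 + 0.0676 + 0.0121 + 0.0049 = 0.1924
B = 1 / 0.1924 = 5.19751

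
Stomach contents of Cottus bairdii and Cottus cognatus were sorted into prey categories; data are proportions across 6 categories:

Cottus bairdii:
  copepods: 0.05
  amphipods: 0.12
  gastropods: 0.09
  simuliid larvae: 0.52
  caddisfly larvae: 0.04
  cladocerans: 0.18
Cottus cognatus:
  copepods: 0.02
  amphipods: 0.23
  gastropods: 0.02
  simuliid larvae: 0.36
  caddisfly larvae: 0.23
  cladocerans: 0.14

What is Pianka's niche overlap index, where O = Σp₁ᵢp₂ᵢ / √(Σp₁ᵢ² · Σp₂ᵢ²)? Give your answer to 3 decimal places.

Σ p₁ᵢp₂ᵢ = 0.0010 + 0.0276 + 0.0018 + 0.1872 + 0.0092 + 0.0252 = 0.2520
Σp_1ᵢ² = 0.05² + 0.12² + 0.09² + 0.52² + 0.04² + 0.18² = 0.0025 + 0.0144 + 0.0081 + 0.2704 + 0.0016 + 0.0324 = 0.3294
Σp_2ᵢ² = 0.02² + 0.23² + 0.02² + 0.36² + 0.23² + 0.14² = 0.0004 + 0.0529 + 0.0004 + 0.1296 + 0.0529 + 0.0196 = 0.2558
O = 0.2520 / √(0.3294 × 0.2558) = 0.2520 / 0.290277 = 0.86814

0.868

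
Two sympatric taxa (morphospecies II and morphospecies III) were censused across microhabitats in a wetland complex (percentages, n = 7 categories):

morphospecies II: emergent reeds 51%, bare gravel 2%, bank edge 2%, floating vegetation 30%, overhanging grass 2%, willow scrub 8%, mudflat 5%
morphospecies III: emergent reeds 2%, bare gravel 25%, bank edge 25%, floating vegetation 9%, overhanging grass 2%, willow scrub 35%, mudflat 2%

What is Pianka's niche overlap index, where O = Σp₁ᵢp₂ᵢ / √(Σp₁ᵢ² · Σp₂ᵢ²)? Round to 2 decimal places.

Convert percentages to proportions (divide by 100).
Σ p₁ᵢp₂ᵢ = 0.0102 + 0.0050 + 0.0050 + 0.0270 + 0.0004 + 0.0280 + 0.0010 = 0.0766
Σp_1ᵢ² = 0.51² + 0.02² + 0.02² + 0.30² + 0.02² + 0.08² + 0.05² = 0.2601 + 0.0004 + 0.0004 + 0.0900 + 0.0004 + 0.0064 + 0.0025 = 0.3602
Σp_2ᵢ² = 0.02² + 0.25² + 0.25² + 0.09² + 0.02² + 0.35² + 0.02² = 0.0004 + 0.0625 + 0.0625 + 0.0081 + 0.0004 + 0.1225 + 0.0004 = 0.2568
O = 0.0766 / √(0.3602 × 0.2568) = 0.0766 / 0.30414 = 0.2519

0.25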